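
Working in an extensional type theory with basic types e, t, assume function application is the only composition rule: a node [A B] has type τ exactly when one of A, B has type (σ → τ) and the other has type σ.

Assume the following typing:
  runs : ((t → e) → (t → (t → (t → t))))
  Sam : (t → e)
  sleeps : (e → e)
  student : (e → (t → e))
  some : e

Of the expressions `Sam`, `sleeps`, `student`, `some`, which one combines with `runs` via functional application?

Sam — combines: runs : ((t → e) → (t → (t → (t → t)))) takes Sam : (t → e) as argument, giving (t → (t → (t → t))).
sleeps : (e → e) — runs needs (t → e); sleeps needs e; neither fits.
student : (e → (t → e)) — runs needs (t → e); student needs e; neither fits.
some : e — runs needs (t → e); some needs nothing (atomic); neither fits.

Sam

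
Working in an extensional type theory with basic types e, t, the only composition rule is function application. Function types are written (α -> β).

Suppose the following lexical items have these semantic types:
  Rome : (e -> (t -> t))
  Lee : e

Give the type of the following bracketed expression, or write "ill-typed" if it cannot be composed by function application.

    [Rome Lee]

(t -> t)

At [Rome Lee], Rome : (e -> (t -> t)) takes Lee : e, giving (t -> t).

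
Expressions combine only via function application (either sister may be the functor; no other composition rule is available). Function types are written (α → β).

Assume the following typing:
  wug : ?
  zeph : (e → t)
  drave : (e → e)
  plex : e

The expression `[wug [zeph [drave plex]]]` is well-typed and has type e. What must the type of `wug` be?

At [wug [zeph [drave plex]]] (required: e): [zeph [drave plex]] is t, which is not a function with range e; hence wug is the functor — type (t → e).

(t → e)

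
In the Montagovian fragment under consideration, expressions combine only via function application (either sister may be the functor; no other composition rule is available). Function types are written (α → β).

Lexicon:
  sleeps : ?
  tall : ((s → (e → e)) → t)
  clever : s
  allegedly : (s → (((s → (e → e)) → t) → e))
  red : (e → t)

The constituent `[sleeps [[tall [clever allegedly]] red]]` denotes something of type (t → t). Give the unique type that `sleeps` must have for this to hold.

(t → (t → t))

For [sleeps [[tall [clever allegedly]] red]] to have type (t → t) with [[tall [clever allegedly]] red] of type t, sleeps must be the function: sleeps : (t → (t → t)).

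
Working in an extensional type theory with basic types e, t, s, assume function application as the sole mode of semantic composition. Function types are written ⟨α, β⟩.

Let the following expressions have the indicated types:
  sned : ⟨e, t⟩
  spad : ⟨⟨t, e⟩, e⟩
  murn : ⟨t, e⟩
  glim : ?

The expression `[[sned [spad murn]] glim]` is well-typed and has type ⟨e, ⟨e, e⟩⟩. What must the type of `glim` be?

⟨t, ⟨e, ⟨e, e⟩⟩⟩

For [[sned [spad murn]] glim] to have type ⟨e, ⟨e, e⟩⟩ with [sned [spad murn]] of type t, glim must be the function: glim : ⟨t, ⟨e, ⟨e, e⟩⟩⟩.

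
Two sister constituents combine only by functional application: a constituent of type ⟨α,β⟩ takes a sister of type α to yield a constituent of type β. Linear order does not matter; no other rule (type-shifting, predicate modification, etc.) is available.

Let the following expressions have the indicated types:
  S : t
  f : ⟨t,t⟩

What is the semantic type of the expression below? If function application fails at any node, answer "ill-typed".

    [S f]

t

[S f]: ⟨t,t⟩ applied to t yields t.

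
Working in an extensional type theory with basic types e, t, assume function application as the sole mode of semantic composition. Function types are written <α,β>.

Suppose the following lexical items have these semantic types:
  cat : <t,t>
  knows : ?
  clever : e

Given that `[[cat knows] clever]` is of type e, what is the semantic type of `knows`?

<<t,t>,<e,e>>

For [[cat knows] clever] to have type e with clever of type e, [cat knows] must be the function: [cat knows] : <e,e>.
For [cat knows] to have type <e,e> with cat of type <t,t>, knows must be the function: knows : <<t,t>,<e,e>>.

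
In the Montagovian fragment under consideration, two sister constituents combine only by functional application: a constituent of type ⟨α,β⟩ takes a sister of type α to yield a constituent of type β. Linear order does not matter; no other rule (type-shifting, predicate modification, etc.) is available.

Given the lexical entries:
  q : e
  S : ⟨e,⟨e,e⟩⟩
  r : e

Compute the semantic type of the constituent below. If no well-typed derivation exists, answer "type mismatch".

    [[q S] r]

[q S]: S is ⟨e,⟨e,e⟩⟩, q is e; result ⟨e,e⟩.
[[q S] r]: [q S] is ⟨e,e⟩, r is e; result e.

e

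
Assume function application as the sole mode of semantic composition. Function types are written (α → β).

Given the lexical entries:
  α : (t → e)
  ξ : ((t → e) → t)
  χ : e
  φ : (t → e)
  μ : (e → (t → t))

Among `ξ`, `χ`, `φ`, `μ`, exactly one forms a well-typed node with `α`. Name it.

ξ — combines: ξ : ((t → e) → t) takes α : (t → e) as argument, giving t.
χ : e — no; α wants t, and χ wants nothing (atomic).
φ : (t → e) — no; α wants t, and φ wants t.
μ : (e → (t → t)) — no; α wants t, and μ wants e.

ξ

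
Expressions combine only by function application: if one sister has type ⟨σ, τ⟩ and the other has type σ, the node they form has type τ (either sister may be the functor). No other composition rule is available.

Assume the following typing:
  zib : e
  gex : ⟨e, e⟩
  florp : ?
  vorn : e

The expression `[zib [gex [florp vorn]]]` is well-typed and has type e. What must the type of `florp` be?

For [zib [gex [florp vorn]]] to have type e with zib of type e, [gex [florp vorn]] must be the function: [gex [florp vorn]] : ⟨e, e⟩.
For [gex [florp vorn]] to have type ⟨e, e⟩ with gex of type ⟨e, e⟩, [florp vorn] must be the function: [florp vorn] : ⟨⟨e, e⟩, ⟨e, e⟩⟩.
For [florp vorn] to have type ⟨⟨e, e⟩, ⟨e, e⟩⟩ with vorn of type e, florp must be the function: florp : ⟨e, ⟨⟨e, e⟩, ⟨e, e⟩⟩⟩.

⟨e, ⟨⟨e, e⟩, ⟨e, e⟩⟩⟩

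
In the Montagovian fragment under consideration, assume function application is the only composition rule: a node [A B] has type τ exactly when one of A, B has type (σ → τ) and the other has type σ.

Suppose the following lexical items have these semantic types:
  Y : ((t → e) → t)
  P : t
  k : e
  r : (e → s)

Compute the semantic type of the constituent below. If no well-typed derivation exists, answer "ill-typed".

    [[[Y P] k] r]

[Y P]: ((t → e) → t) and t cannot combine by function application — type clash.

ill-typed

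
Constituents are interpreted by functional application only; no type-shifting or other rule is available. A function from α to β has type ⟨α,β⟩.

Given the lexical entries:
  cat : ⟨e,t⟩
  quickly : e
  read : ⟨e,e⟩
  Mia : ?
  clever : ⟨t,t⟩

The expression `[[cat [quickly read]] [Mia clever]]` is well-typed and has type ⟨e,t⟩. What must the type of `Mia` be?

⟨⟨t,t⟩,⟨t,⟨e,t⟩⟩⟩

For [[cat [quickly read]] [Mia clever]] to have type ⟨e,t⟩ with [cat [quickly read]] of type t, [Mia clever] must be the function: [Mia clever] : ⟨t,⟨e,t⟩⟩.
For [Mia clever] to have type ⟨t,⟨e,t⟩⟩ with clever of type ⟨t,t⟩, Mia must be the function: Mia : ⟨⟨t,t⟩,⟨t,⟨e,t⟩⟩⟩.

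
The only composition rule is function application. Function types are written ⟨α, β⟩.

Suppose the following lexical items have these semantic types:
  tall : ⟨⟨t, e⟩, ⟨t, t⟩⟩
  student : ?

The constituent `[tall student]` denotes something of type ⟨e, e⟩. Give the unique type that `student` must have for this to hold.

[tall student] must have type ⟨e, e⟩. The sister tall has type ⟨⟨t, e⟩, ⟨t, t⟩⟩; that is not a function onto ⟨e, e⟩, so student must be the functor, of type ⟨⟨⟨t, e⟩, ⟨t, t⟩⟩, ⟨e, e⟩⟩.

⟨⟨⟨t, e⟩, ⟨t, t⟩⟩, ⟨e, e⟩⟩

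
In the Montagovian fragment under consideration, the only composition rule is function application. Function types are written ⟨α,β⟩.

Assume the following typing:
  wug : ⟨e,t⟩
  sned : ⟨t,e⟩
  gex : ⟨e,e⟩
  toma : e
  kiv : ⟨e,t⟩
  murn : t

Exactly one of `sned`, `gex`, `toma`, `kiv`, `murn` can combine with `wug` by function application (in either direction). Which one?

sned : ⟨t,e⟩ — wug needs e; sned needs t; neither fits.
gex : ⟨e,e⟩ — wug needs e; gex needs e; neither fits.
toma — combines: wug : ⟨e,t⟩ takes toma : e as argument, giving t.
kiv : ⟨e,t⟩ — wug needs e; kiv needs e; neither fits.
murn : t — wug needs e; murn needs nothing (atomic); neither fits.

toma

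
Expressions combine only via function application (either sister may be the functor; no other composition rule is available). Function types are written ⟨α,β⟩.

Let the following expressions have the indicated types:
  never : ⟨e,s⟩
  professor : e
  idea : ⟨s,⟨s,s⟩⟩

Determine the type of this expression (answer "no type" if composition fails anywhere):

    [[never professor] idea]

⟨s,s⟩

[never professor] — never of type ⟨e,s⟩ combines with professor of type e: type s.
[[never professor] idea] — idea of type ⟨s,⟨s,s⟩⟩ combines with [never professor] of type s: type ⟨s,s⟩.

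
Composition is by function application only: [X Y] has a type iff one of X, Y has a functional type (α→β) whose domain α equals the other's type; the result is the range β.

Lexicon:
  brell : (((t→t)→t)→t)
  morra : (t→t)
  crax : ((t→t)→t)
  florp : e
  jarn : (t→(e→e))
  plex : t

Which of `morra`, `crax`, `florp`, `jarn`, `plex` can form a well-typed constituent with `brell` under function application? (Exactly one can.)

crax

morra : (t→t) — does not combine with brell.
crax — combines: brell : (((t→t)→t)→t) takes crax : ((t→t)→t) as argument, giving t.
florp : e — does not combine with brell.
jarn : (t→(e→e)) — does not combine with brell.
plex : t — does not combine with brell.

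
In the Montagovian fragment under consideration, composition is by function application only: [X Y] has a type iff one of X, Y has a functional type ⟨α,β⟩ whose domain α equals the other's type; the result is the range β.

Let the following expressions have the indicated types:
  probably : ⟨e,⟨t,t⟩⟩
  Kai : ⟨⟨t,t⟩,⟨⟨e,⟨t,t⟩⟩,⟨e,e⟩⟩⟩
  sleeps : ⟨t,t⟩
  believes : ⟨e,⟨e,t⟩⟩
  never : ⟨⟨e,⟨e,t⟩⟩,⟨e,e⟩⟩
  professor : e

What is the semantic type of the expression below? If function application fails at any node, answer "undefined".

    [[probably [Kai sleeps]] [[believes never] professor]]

[Kai sleeps]: ⟨⟨t,t⟩,⟨⟨e,⟨t,t⟩⟩,⟨e,e⟩⟩⟩ applied to ⟨t,t⟩ yields ⟨⟨e,⟨t,t⟩⟩,⟨e,e⟩⟩.
[probably [Kai sleeps]]: ⟨⟨e,⟨t,t⟩⟩,⟨e,e⟩⟩ applied to ⟨e,⟨t,t⟩⟩ yields ⟨e,e⟩.
[believes never]: ⟨⟨e,⟨e,t⟩⟩,⟨e,e⟩⟩ applied to ⟨e,⟨e,t⟩⟩ yields ⟨e,e⟩.
[[believes never] professor]: ⟨e,e⟩ applied to e yields e.
[[probably [Kai sleeps]] [[believes never] professor]]: ⟨e,e⟩ applied to e yields e.

e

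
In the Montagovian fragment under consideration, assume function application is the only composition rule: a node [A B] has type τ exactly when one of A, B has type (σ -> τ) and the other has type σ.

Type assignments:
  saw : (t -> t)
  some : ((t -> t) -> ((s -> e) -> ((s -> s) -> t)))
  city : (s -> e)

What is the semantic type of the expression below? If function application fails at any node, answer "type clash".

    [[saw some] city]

((s -> s) -> t)

[saw some]: functor some : ((t -> t) -> ((s -> e) -> ((s -> s) -> t))), argument saw : (t -> t); result ((s -> e) -> ((s -> s) -> t)).
[[saw some] city]: functor [saw some] : ((s -> e) -> ((s -> s) -> t)), argument city : (s -> e); result ((s -> s) -> t).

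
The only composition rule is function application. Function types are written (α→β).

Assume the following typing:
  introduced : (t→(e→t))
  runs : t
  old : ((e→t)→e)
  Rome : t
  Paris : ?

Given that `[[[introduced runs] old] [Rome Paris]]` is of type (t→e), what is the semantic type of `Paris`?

(t→(e→(t→e)))

[[[introduced runs] old] [Rome Paris]] is required to be (t→e). [[introduced runs] old] : e cannot yield (t→e) as functor, so [Rome Paris] : (e→(t→e)).
[Rome Paris] is required to be (e→(t→e)). Rome : t cannot yield (e→(t→e)) as functor, so Paris : (t→(e→(t→e))).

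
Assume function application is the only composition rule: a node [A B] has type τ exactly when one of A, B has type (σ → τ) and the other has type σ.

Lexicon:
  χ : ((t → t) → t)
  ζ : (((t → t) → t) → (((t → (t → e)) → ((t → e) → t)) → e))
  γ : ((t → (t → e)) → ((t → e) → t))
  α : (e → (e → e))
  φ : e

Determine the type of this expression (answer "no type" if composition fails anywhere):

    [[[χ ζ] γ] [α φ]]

e

[χ ζ]: functor ζ : (((t → t) → t) → (((t → (t → e)) → ((t → e) → t)) → e)), argument χ : ((t → t) → t); result (((t → (t → e)) → ((t → e) → t)) → e).
[[χ ζ] γ]: functor [χ ζ] : (((t → (t → e)) → ((t → e) → t)) → e), argument γ : ((t → (t → e)) → ((t → e) → t)); result e.
[α φ]: functor α : (e → (e → e)), argument φ : e; result (e → e).
[[[χ ζ] γ] [α φ]]: functor [α φ] : (e → e), argument [[χ ζ] γ] : e; result e.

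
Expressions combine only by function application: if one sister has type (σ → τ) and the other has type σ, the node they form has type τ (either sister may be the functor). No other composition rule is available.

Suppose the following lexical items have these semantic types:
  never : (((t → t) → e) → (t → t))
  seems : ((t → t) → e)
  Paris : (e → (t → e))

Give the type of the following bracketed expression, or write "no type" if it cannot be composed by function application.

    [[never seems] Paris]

no type

[never seems] — never of type (((t → t) → e) → (t → t)) combines with seems of type ((t → t) → e): type (t → t).
[[never seems] Paris]: (t → t) and (e → (t → e)) cannot combine by function application — type clash.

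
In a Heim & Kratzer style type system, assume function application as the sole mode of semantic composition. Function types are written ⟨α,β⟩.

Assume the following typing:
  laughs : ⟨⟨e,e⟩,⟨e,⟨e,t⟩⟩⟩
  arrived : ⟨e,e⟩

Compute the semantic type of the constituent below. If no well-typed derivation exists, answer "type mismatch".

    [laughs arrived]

⟨e,⟨e,t⟩⟩

[laughs arrived]: ⟨⟨e,e⟩,⟨e,⟨e,t⟩⟩⟩ applied to ⟨e,e⟩ yields ⟨e,⟨e,t⟩⟩.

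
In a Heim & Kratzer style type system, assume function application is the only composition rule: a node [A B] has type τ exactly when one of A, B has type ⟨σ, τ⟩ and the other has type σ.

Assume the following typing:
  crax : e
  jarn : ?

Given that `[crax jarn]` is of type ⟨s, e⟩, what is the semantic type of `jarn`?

⟨e, ⟨s, e⟩⟩

[crax jarn] must have type ⟨s, e⟩. The sister crax has type e; that is not a function onto ⟨s, e⟩, so jarn must be the functor, of type ⟨e, ⟨s, e⟩⟩.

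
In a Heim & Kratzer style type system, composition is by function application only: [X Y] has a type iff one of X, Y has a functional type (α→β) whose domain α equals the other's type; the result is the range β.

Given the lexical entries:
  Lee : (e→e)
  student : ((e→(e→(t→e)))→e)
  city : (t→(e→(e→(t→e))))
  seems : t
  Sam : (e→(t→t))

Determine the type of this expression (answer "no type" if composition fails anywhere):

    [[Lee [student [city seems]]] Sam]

(t→t)

[city seems] — city of type (t→(e→(e→(t→e)))) combines with seems of type t: type (e→(e→(t→e))).
[student [city seems]] — student of type ((e→(e→(t→e)))→e) combines with [city seems] of type (e→(e→(t→e))): type e.
[Lee [student [city seems]]] — Lee of type (e→e) combines with [student [city seems]] of type e: type e.
[[Lee [student [city seems]]] Sam] — Sam of type (e→(t→t)) combines with [Lee [student [city seems]]] of type e: type (t→t).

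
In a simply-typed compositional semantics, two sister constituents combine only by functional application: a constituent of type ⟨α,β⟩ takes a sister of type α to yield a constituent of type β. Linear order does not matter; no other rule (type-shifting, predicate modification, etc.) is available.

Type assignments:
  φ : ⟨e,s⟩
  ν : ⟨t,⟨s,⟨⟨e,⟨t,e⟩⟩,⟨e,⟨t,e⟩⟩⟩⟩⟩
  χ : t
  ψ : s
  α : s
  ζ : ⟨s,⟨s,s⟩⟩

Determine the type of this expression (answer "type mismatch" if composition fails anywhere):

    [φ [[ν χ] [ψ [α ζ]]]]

type mismatch

[ν χ]: functor ν : ⟨t,⟨s,⟨⟨e,⟨t,e⟩⟩,⟨e,⟨t,e⟩⟩⟩⟩⟩, argument χ : t; result ⟨s,⟨⟨e,⟨t,e⟩⟩,⟨e,⟨t,e⟩⟩⟩⟩.
[α ζ]: functor ζ : ⟨s,⟨s,s⟩⟩, argument α : s; result ⟨s,s⟩.
[ψ [α ζ]]: functor [α ζ] : ⟨s,s⟩, argument ψ : s; result s.
[[ν χ] [ψ [α ζ]]]: functor [ν χ] : ⟨s,⟨⟨e,⟨t,e⟩⟩,⟨e,⟨t,e⟩⟩⟩⟩, argument [ψ [α ζ]] : s; result ⟨⟨e,⟨t,e⟩⟩,⟨e,⟨t,e⟩⟩⟩.
[φ [[ν χ] [ψ [α ζ]]]]: ⟨e,s⟩ with ⟨⟨e,⟨t,e⟩⟩,⟨e,⟨t,e⟩⟩⟩ — neither is a function whose domain matches the other; composition fails here.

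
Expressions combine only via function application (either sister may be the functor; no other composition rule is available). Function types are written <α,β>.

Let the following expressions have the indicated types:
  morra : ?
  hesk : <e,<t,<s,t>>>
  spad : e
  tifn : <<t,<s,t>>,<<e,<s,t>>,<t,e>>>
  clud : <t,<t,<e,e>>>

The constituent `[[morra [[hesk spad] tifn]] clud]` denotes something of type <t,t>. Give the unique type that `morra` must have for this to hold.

<<<e,<s,t>>,<t,e>>,<<t,<t,<e,e>>>,<t,t>>>

For [[morra [[hesk spad] tifn]] clud] to have type <t,t> with clud of type <t,<t,<e,e>>>, [morra [[hesk spad] tifn]] must be the function: [morra [[hesk spad] tifn]] : <<t,<t,<e,e>>>,<t,t>>.
For [morra [[hesk spad] tifn]] to have type <<t,<t,<e,e>>>,<t,t>> with [[hesk spad] tifn] of type <<e,<s,t>>,<t,e>>, morra must be the function: morra : <<<e,<s,t>>,<t,e>>,<<t,<t,<e,e>>>,<t,t>>>.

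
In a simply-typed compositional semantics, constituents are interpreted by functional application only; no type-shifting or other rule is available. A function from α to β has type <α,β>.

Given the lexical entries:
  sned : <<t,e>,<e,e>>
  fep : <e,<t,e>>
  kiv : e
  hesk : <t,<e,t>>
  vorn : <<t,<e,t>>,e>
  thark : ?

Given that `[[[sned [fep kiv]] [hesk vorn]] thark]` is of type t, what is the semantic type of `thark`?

<e,t>

[[[sned [fep kiv]] [hesk vorn]] thark] must have type t. The sister [[sned [fep kiv]] [hesk vorn]] has type e; that is not a function onto t, so thark must be the functor, of type <e,t>.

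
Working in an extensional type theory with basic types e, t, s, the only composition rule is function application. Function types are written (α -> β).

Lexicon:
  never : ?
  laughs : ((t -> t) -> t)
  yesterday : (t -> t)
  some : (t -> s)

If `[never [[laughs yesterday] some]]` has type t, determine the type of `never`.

[never [[laughs yesterday] some]] must have type t. The sister [[laughs yesterday] some] has type s; that is not a function onto t, so never must be the functor, of type (s -> t).

(s -> t)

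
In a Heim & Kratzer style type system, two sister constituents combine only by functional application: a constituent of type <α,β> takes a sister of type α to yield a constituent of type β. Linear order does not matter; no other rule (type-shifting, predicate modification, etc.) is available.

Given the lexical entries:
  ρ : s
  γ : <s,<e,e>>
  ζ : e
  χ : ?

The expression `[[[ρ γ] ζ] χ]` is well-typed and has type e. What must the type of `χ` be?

[[[ρ γ] ζ] χ] must have type e. The sister [[ρ γ] ζ] has type e; that is not a function onto e, so χ must be the functor, of type <e,e>.

<e,e>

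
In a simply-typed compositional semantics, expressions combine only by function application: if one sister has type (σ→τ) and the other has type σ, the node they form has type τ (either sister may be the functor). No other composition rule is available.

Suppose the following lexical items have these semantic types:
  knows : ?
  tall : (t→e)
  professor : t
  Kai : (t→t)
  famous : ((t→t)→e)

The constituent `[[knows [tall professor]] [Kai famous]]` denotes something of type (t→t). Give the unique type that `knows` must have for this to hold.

(e→(e→(t→t)))

For [[knows [tall professor]] [Kai famous]] to have type (t→t) with [Kai famous] of type e, [knows [tall professor]] must be the function: [knows [tall professor]] : (e→(t→t)).
For [knows [tall professor]] to have type (e→(t→t)) with [tall professor] of type e, knows must be the function: knows : (e→(e→(t→t))).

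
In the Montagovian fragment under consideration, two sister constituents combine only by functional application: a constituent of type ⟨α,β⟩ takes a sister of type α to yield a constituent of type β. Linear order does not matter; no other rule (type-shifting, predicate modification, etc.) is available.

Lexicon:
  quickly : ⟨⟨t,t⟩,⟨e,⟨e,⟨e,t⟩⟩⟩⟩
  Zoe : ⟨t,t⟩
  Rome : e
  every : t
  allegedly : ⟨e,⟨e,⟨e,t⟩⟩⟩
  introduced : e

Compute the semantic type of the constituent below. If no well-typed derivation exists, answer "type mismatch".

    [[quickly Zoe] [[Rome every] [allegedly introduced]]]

type mismatch

[quickly Zoe] — quickly of type ⟨⟨t,t⟩,⟨e,⟨e,⟨e,t⟩⟩⟩⟩ combines with Zoe of type ⟨t,t⟩: type ⟨e,⟨e,⟨e,t⟩⟩⟩.
[Rome every]: e with t — neither is a function whose domain matches the other; composition fails here.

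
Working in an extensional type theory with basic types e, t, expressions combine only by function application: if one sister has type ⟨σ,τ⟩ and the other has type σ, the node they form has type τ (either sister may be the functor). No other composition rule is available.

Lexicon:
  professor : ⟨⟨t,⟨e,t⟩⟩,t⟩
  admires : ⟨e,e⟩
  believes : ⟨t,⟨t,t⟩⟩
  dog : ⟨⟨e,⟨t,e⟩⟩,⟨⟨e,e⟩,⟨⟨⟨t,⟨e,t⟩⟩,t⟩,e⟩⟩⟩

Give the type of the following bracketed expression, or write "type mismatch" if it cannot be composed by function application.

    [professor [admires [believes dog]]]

type mismatch

[believes dog]: ⟨t,⟨t,t⟩⟩ and ⟨⟨e,⟨t,e⟩⟩,⟨⟨e,e⟩,⟨⟨⟨t,⟨e,t⟩⟩,t⟩,e⟩⟩⟩ cannot combine by function application — type clash.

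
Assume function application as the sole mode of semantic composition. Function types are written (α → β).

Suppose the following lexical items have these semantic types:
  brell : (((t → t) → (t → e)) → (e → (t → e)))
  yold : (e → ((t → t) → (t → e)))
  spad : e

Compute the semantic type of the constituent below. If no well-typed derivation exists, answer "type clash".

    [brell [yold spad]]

[yold spad]: yold is (e → ((t → t) → (t → e))), spad is e; result ((t → t) → (t → e)).
[brell [yold spad]]: brell is (((t → t) → (t → e)) → (e → (t → e))), [yold spad] is ((t → t) → (t → e)); result (e → (t → e)).

(e → (t → e))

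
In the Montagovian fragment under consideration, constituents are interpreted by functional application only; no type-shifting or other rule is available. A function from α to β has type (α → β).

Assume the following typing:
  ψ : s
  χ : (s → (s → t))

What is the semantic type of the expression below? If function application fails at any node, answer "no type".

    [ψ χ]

[ψ χ] — χ of type (s → (s → t)) combines with ψ of type s: type (s → t).

(s → t)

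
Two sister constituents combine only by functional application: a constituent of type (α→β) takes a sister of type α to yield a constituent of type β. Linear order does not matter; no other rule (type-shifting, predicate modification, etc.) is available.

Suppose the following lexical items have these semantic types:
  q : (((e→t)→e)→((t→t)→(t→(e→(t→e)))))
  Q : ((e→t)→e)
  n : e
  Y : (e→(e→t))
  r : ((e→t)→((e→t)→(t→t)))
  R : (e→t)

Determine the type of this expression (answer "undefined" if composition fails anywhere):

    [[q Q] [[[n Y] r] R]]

At [q Q], q : (((e→t)→e)→((t→t)→(t→(e→(t→e))))) takes Q : ((e→t)→e), giving ((t→t)→(t→(e→(t→e)))).
At [n Y], Y : (e→(e→t)) takes n : e, giving (e→t).
At [[n Y] r], r : ((e→t)→((e→t)→(t→t))) takes [n Y] : (e→t), giving ((e→t)→(t→t)).
At [[[n Y] r] R], [[n Y] r] : ((e→t)→(t→t)) takes R : (e→t), giving (t→t).
At [[q Q] [[[n Y] r] R]], [q Q] : ((t→t)→(t→(e→(t→e)))) takes [[[n Y] r] R] : (t→t), giving (t→(e→(t→e))).

(t→(e→(t→e)))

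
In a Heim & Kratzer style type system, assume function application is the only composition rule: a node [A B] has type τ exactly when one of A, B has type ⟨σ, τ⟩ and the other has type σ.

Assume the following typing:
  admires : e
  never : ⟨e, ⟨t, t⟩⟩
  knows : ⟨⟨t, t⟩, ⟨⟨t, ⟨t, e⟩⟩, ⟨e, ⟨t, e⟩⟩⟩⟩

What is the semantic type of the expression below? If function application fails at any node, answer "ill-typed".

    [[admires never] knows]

⟨⟨t, ⟨t, e⟩⟩, ⟨e, ⟨t, e⟩⟩⟩

[admires never]: ⟨e, ⟨t, t⟩⟩ applied to e yields ⟨t, t⟩.
[[admires never] knows]: ⟨⟨t, t⟩, ⟨⟨t, ⟨t, e⟩⟩, ⟨e, ⟨t, e⟩⟩⟩⟩ applied to ⟨t, t⟩ yields ⟨⟨t, ⟨t, e⟩⟩, ⟨e, ⟨t, e⟩⟩⟩.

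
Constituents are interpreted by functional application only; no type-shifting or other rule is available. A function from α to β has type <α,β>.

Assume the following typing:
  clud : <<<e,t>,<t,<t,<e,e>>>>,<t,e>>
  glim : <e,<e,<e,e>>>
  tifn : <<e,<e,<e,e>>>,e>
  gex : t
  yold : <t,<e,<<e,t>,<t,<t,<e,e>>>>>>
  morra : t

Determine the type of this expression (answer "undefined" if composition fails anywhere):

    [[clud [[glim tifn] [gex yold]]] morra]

e

[glim tifn]: <<e,<e,<e,e>>>,e> applied to <e,<e,<e,e>>> yields e.
[gex yold]: <t,<e,<<e,t>,<t,<t,<e,e>>>>>> applied to t yields <e,<<e,t>,<t,<t,<e,e>>>>>.
[[glim tifn] [gex yold]]: <e,<<e,t>,<t,<t,<e,e>>>>> applied to e yields <<e,t>,<t,<t,<e,e>>>>.
[clud [[glim tifn] [gex yold]]]: <<<e,t>,<t,<t,<e,e>>>>,<t,e>> applied to <<e,t>,<t,<t,<e,e>>>> yields <t,e>.
[[clud [[glim tifn] [gex yold]]] morra]: <t,e> applied to t yields e.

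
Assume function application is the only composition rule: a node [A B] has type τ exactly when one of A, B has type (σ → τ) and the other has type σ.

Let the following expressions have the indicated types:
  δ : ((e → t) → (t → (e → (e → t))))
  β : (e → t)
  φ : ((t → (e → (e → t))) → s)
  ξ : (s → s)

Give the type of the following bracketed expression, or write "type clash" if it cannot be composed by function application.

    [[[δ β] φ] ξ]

[δ β]: functor δ : ((e → t) → (t → (e → (e → t)))), argument β : (e → t); result (t → (e → (e → t))).
[[δ β] φ]: functor φ : ((t → (e → (e → t))) → s), argument [δ β] : (t → (e → (e → t))); result s.
[[[δ β] φ] ξ]: functor ξ : (s → s), argument [[δ β] φ] : s; result s.

s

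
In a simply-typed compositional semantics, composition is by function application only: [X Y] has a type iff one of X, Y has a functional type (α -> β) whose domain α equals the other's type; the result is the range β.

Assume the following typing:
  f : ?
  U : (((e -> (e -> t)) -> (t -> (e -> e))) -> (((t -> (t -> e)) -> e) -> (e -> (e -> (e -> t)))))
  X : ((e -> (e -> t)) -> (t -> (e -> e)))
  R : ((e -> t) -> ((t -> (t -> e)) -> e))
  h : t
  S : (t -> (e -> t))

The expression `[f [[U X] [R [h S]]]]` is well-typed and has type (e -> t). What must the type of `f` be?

[f [[U X] [R [h S]]]] is required to be (e -> t). [[U X] [R [h S]]] : (e -> (e -> (e -> t))) cannot yield (e -> t) as functor, so f : ((e -> (e -> (e -> t))) -> (e -> t)).

((e -> (e -> (e -> t))) -> (e -> t))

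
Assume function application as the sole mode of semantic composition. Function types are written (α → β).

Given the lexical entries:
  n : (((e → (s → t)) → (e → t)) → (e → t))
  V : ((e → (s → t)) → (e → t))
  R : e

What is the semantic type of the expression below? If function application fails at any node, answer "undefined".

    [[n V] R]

[n V] — n of type (((e → (s → t)) → (e → t)) → (e → t)) combines with V of type ((e → (s → t)) → (e → t)): type (e → t).
[[n V] R] — [n V] of type (e → t) combines with R of type e: type t.

t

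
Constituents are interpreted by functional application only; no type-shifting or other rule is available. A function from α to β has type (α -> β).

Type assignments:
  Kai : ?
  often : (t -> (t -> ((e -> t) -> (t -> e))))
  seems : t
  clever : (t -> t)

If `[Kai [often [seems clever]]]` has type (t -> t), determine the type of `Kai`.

[Kai [often [seems clever]]] is required to be (t -> t). [often [seems clever]] : (t -> ((e -> t) -> (t -> e))) cannot yield (t -> t) as functor, so Kai : ((t -> ((e -> t) -> (t -> e))) -> (t -> t)).

((t -> ((e -> t) -> (t -> e))) -> (t -> t))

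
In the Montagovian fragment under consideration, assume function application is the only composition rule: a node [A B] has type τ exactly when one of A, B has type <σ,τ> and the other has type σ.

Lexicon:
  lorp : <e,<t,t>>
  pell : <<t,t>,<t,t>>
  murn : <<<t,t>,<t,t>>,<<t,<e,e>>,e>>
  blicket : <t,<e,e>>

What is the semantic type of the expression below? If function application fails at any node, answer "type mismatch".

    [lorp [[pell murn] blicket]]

<t,t>

At [pell murn], murn : <<<t,t>,<t,t>>,<<t,<e,e>>,e>> takes pell : <<t,t>,<t,t>>, giving <<t,<e,e>>,e>.
At [[pell murn] blicket], [pell murn] : <<t,<e,e>>,e> takes blicket : <t,<e,e>>, giving e.
At [lorp [[pell murn] blicket]], lorp : <e,<t,t>> takes [[pell murn] blicket] : e, giving <t,t>.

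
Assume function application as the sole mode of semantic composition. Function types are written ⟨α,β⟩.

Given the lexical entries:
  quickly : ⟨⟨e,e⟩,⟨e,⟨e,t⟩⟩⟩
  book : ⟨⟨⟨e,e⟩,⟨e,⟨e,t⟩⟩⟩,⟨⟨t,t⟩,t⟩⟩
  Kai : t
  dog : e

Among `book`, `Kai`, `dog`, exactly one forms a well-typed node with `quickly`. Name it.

book — combines: book : ⟨⟨⟨e,e⟩,⟨e,⟨e,t⟩⟩⟩,⟨⟨t,t⟩,t⟩⟩ takes quickly : ⟨⟨e,e⟩,⟨e,⟨e,t⟩⟩⟩ as argument, giving ⟨⟨t,t⟩,t⟩.
Kai : t — no; quickly wants ⟨e,e⟩, and Kai wants nothing (atomic).
dog : e — no; quickly wants ⟨e,e⟩, and dog wants nothing (atomic).

book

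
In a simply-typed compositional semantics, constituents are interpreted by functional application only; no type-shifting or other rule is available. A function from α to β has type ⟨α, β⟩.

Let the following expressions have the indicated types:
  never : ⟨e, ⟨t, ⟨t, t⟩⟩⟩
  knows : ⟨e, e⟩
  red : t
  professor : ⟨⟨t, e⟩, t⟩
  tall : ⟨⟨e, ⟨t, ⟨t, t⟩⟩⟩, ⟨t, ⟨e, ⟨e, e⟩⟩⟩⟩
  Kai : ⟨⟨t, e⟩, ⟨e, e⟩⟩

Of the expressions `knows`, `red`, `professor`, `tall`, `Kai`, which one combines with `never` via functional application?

knows : ⟨e, e⟩ — never needs e; knows needs e; neither fits.
red : t — never needs e; red needs nothing (atomic); neither fits.
professor : ⟨⟨t, e⟩, t⟩ — never needs e; professor needs ⟨t, e⟩; neither fits.
tall — combines: tall : ⟨⟨e, ⟨t, ⟨t, t⟩⟩⟩, ⟨t, ⟨e, ⟨e, e⟩⟩⟩⟩ takes never : ⟨e, ⟨t, ⟨t, t⟩⟩⟩ as argument, giving ⟨t, ⟨e, ⟨e, e⟩⟩⟩.
Kai : ⟨⟨t, e⟩, ⟨e, e⟩⟩ — never needs e; Kai needs ⟨t, e⟩; neither fits.

tall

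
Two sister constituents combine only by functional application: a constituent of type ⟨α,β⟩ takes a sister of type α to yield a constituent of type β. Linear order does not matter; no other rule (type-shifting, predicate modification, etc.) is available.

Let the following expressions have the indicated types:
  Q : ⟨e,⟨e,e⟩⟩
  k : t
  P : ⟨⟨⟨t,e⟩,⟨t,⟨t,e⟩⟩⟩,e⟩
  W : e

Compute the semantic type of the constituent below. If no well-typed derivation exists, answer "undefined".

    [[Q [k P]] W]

undefined

[k P]: t with ⟨⟨⟨t,e⟩,⟨t,⟨t,e⟩⟩⟩,e⟩ — neither is a function whose domain matches the other; composition fails here.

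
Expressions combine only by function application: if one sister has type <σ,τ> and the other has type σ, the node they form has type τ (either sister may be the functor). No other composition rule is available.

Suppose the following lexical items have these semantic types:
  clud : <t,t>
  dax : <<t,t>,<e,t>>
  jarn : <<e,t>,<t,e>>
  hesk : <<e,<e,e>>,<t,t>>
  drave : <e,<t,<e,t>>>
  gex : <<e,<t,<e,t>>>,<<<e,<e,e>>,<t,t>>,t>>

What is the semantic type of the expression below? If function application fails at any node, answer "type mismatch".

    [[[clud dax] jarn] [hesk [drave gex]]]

e

[clud dax] — dax of type <<t,t>,<e,t>> combines with clud of type <t,t>: type <e,t>.
[[clud dax] jarn] — jarn of type <<e,t>,<t,e>> combines with [clud dax] of type <e,t>: type <t,e>.
[drave gex] — gex of type <<e,<t,<e,t>>>,<<<e,<e,e>>,<t,t>>,t>> combines with drave of type <e,<t,<e,t>>>: type <<<e,<e,e>>,<t,t>>,t>.
[hesk [drave gex]] — [drave gex] of type <<<e,<e,e>>,<t,t>>,t> combines with hesk of type <<e,<e,e>>,<t,t>>: type t.
[[[clud dax] jarn] [hesk [drave gex]]] — [[clud dax] jarn] of type <t,e> combines with [hesk [drave gex]] of type t: type e.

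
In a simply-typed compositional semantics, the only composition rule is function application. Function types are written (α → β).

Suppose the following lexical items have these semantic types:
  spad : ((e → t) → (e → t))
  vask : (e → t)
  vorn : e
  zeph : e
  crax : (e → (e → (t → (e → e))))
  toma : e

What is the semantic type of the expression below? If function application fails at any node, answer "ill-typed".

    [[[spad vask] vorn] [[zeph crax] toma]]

(e → e)

[spad vask]: ((e → t) → (e → t)) applied to (e → t) yields (e → t).
[[spad vask] vorn]: (e → t) applied to e yields t.
[zeph crax]: (e → (e → (t → (e → e)))) applied to e yields (e → (t → (e → e))).
[[zeph crax] toma]: (e → (t → (e → e))) applied to e yields (t → (e → e)).
[[[spad vask] vorn] [[zeph crax] toma]]: (t → (e → e)) applied to t yields (e → e).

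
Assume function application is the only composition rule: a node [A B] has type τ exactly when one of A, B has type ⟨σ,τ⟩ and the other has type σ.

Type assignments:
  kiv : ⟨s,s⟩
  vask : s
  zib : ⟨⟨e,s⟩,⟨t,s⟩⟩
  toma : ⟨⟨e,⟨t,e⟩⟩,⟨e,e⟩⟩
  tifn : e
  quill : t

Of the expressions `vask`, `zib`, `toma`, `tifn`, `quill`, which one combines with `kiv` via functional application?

vask

vask — combines: kiv : ⟨s,s⟩ takes vask : s as argument, giving s.
zib : ⟨⟨e,s⟩,⟨t,s⟩⟩ — no; kiv wants s, and zib wants ⟨e,s⟩.
toma : ⟨⟨e,⟨t,e⟩⟩,⟨e,e⟩⟩ — no; kiv wants s, and toma wants ⟨e,⟨t,e⟩⟩.
tifn : e — no; kiv wants s, and tifn wants nothing (atomic).
quill : t — no; kiv wants s, and quill wants nothing (atomic).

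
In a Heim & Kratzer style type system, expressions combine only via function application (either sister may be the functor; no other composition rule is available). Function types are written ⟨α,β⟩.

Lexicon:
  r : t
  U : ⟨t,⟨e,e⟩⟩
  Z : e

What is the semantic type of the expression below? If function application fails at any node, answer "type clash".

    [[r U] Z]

e

[r U] — U of type ⟨t,⟨e,e⟩⟩ combines with r of type t: type ⟨e,e⟩.
[[r U] Z] — [r U] of type ⟨e,e⟩ combines with Z of type e: type e.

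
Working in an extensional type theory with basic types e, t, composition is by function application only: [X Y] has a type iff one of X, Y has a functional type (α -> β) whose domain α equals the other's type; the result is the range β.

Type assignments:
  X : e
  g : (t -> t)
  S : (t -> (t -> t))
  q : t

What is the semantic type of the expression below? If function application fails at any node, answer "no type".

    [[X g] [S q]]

[X g]: e with (t -> t) — neither is a function whose domain matches the other; composition fails here.

no type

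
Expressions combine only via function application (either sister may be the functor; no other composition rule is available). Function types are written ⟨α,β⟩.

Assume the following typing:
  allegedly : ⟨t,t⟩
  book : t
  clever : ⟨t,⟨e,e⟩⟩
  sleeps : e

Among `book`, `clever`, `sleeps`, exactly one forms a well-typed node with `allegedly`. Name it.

book

book — combines: allegedly : ⟨t,t⟩ takes book : t as argument, giving t.
clever : ⟨t,⟨e,e⟩⟩ — neither side's domain matches the other.
sleeps : e — neither side's domain matches the other.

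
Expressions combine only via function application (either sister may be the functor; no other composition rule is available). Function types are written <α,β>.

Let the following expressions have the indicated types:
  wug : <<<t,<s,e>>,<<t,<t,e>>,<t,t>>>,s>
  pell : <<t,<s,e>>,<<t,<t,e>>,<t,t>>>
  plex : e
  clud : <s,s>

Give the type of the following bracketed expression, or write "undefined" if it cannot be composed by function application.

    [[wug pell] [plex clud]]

undefined

[wug pell]: functor wug : <<<t,<s,e>>,<<t,<t,e>>,<t,t>>>,s>, argument pell : <<t,<s,e>>,<<t,<t,e>>,<t,t>>>; result s.
At [plex clud]: neither e nor <s,s> can take the other as argument; the node is ill-typed.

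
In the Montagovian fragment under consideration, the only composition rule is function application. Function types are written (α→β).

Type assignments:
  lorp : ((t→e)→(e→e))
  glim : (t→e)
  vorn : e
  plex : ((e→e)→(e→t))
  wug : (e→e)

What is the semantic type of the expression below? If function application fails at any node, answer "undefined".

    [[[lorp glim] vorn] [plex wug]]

[lorp glim]: functor lorp : ((t→e)→(e→e)), argument glim : (t→e); result (e→e).
[[lorp glim] vorn]: functor [lorp glim] : (e→e), argument vorn : e; result e.
[plex wug]: functor plex : ((e→e)→(e→t)), argument wug : (e→e); result (e→t).
[[[lorp glim] vorn] [plex wug]]: functor [plex wug] : (e→t), argument [[lorp glim] vorn] : e; result t.

t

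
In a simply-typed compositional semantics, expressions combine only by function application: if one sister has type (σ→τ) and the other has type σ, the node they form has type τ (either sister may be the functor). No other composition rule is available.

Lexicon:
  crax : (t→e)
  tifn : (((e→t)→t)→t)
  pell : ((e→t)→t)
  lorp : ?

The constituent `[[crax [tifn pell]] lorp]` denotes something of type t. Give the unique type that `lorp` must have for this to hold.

(e→t)

[[crax [tifn pell]] lorp] is required to be t. [crax [tifn pell]] : e cannot yield t as functor, so lorp : (e→t).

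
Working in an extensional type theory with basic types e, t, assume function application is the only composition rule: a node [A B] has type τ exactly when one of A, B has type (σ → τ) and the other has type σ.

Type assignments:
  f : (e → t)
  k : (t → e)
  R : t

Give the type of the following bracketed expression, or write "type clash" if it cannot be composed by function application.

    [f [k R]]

t

[k R]: (t → e) applied to t yields e.
[f [k R]]: (e → t) applied to e yields t.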